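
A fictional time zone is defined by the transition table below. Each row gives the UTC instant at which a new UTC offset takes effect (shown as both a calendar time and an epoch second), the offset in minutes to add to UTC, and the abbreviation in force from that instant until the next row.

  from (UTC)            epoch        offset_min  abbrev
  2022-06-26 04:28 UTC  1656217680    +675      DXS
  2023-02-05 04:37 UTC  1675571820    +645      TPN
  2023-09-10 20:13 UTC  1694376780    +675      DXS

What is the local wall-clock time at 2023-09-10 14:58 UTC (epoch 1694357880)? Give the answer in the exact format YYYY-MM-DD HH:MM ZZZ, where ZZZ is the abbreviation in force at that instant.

Query: 2023-09-10 14:58 UTC
Rule 2/3 (TPN, +10:45): 2023-02-05 04:37 UTC ≤ query < 2023-09-10 20:13 UTC
14·60 + 58 + 645 = 1543 min
1543 = 1·1440 + 103; 103 = 1·60 + 43 → 01:43, 2023-09-10 + 1 day = 2023-09-11
→ 2023-09-11 01:43 TPN

2023-09-11 01:43 TPN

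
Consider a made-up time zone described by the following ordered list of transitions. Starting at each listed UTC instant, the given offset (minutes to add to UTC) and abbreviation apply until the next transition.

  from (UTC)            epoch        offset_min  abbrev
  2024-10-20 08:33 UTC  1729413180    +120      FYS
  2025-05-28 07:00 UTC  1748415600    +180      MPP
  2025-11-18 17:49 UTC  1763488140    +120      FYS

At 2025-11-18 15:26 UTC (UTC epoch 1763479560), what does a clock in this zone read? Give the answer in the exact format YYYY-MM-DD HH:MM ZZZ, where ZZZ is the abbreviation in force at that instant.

2025-11-18 18:26 MPP

Query: 2025-11-18 15:26 UTC
Rule 2/3 (MPP, +03:00): 2025-05-28 07:00 UTC ≤ query < 2025-11-18 17:49 UTC
15·60 + 26 + 180 = 1106 min
1106 = 0·1440 + 1106; 1106 = 18·60 + 26 → 18:26, same day
→ 2025-11-18 18:26 MPP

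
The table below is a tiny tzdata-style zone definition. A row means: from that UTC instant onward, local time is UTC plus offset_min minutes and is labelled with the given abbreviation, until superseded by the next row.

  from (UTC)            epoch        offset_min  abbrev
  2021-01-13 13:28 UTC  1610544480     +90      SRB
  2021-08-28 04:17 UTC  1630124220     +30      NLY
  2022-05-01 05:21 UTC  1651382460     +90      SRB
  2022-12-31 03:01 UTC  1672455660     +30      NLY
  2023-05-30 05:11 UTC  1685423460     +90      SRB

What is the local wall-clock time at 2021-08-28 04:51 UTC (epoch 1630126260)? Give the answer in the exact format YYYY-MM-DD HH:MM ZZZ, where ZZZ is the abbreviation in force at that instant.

2021-08-28 05:21 NLY

Query: 2021-08-28 04:51 UTC
Rule 2/5 (NLY, +00:30): 2021-08-28 04:17 UTC ≤ query < 2022-05-01 05:21 UTC
4·60 + 51 + 30 = 321 min
321 = 0·1440 + 321; 321 = 5·60 + 21 → 05:21, same day
→ 2021-08-28 05:21 NLY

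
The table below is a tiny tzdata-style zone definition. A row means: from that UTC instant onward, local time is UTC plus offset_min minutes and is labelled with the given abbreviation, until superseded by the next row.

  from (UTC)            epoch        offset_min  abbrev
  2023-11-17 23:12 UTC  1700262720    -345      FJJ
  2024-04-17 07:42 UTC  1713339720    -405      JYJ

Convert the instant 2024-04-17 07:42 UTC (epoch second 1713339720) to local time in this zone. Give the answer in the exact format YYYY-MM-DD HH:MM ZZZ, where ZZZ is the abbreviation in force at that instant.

2024-04-17 00:57 JYJ

Query: 2024-04-17 07:42 UTC
Rule 2/2 (JYJ, -06:45): 2024-04-17 07:42 UTC ≤ query < +∞
7·60 + 42 - 405 = 57 min
57 = 0·1440 + 57; 57 = 0·60 + 57 → 00:57, same day
→ 2024-04-17 00:57 JYJ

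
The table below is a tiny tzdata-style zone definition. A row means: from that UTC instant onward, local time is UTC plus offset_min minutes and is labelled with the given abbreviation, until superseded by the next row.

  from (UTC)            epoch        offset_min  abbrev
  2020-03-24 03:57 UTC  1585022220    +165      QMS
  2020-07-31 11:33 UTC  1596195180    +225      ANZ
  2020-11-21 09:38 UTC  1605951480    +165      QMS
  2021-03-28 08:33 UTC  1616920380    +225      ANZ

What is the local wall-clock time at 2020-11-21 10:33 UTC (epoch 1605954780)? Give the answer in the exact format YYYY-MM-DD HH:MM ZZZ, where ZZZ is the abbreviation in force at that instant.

2020-11-21 13:18 QMS

Query: 2020-11-21 10:33 UTC
Rule 3/4 (QMS, +02:45): 2020-11-21 09:38 UTC ≤ query < 2021-03-28 08:33 UTC
10·60 + 33 + 165 = 798 min
798 = 0·1440 + 798; 798 = 13·60 + 18 → 13:18, same day
→ 2020-11-21 13:18 QMS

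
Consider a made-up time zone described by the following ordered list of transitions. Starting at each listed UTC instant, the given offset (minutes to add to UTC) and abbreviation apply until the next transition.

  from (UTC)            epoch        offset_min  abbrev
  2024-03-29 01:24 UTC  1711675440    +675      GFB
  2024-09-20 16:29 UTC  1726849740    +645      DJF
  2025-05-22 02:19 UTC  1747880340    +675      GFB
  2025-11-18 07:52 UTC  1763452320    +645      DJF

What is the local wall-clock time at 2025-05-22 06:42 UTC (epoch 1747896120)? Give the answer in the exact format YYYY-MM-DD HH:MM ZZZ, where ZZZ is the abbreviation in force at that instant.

2025-05-22 17:57 GFB

Query: 2025-05-22 06:42 UTC
Rule 3/4 (GFB, +11:15): 2025-05-22 02:19 UTC ≤ query < 2025-11-18 07:52 UTC
6·60 + 42 + 675 = 1077 min
1077 = 0·1440 + 1077; 1077 = 17·60 + 57 → 17:57, same day
→ 2025-05-22 17:57 GFB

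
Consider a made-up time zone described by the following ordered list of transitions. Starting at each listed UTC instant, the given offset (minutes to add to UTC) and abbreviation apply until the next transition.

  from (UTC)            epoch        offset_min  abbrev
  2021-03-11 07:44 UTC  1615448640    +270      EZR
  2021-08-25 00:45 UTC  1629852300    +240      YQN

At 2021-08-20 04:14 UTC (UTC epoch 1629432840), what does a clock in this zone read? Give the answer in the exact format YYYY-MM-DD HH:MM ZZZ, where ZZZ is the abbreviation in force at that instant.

2021-08-20 08:44 EZR

Query: 2021-08-20 04:14 UTC
Rule 1/2 (EZR, +04:30): 2021-03-11 07:44 UTC ≤ query < 2021-08-25 00:45 UTC
4·60 + 14 + 270 = 524 min
524 = 0·1440 + 524; 524 = 8·60 + 44 → 08:44, same day
→ 2021-08-20 08:44 EZR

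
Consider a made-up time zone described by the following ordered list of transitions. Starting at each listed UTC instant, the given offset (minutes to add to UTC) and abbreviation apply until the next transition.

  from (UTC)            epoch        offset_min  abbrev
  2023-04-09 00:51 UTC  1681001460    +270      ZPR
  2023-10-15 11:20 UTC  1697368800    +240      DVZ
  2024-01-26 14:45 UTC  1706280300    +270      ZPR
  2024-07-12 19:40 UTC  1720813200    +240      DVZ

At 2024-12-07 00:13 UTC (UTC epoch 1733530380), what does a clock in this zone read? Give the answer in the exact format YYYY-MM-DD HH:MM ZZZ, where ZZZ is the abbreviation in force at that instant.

Query: 2024-12-07 00:13 UTC
Rule 4/4 (DVZ, +04:00): 2024-07-12 19:40 UTC ≤ query < +∞
0·60 + 13 + 240 = 253 min
253 = 0·1440 + 253; 253 = 4·60 + 13 → 04:13, same day
→ 2024-12-07 04:13 DVZ

2024-12-07 04:13 DVZ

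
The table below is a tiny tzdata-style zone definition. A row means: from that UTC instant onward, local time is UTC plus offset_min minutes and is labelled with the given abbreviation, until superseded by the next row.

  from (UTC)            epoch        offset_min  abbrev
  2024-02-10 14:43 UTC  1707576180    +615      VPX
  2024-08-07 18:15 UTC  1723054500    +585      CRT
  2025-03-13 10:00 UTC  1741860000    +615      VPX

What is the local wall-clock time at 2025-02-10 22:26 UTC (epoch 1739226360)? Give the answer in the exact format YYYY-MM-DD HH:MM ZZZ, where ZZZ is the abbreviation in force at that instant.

Query: 2025-02-10 22:26 UTC
Rule 2/3 (CRT, +09:45): 2024-08-07 18:15 UTC ≤ query < 2025-03-13 10:00 UTC
22·60 + 26 + 585 = 1931 min
1931 = 1·1440 + 491; 491 = 8·60 + 11 → 08:11, 2025-02-10 + 1 day = 2025-02-11
→ 2025-02-11 08:11 CRT

2025-02-11 08:11 CRT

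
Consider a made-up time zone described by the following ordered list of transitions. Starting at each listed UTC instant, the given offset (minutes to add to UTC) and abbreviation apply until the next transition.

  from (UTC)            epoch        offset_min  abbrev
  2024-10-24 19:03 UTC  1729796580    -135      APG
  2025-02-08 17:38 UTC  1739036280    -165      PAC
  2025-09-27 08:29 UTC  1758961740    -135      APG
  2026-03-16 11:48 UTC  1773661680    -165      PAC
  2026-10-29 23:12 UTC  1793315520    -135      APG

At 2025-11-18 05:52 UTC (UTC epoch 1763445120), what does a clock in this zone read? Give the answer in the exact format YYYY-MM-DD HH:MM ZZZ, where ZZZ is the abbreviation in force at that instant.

Query: 2025-11-18 05:52 UTC
Rule 3/5 (APG, -02:15): 2025-09-27 08:29 UTC ≤ query < 2026-03-16 11:48 UTC
5·60 + 52 - 135 = 217 min
217 = 0·1440 + 217; 217 = 3·60 + 37 → 03:37, same day
→ 2025-11-18 03:37 APG

2025-11-18 03:37 APG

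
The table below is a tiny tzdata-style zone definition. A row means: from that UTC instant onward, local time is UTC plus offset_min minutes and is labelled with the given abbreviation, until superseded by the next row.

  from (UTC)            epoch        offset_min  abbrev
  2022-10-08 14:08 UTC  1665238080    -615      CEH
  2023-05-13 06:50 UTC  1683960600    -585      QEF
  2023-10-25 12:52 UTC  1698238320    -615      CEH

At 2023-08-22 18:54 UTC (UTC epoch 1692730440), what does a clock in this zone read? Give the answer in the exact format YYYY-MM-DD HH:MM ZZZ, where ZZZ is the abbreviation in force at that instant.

Query: 2023-08-22 18:54 UTC
Rule 2/3 (QEF, -09:45): 2023-05-13 06:50 UTC ≤ query < 2023-10-25 12:52 UTC
18·60 + 54 - 585 = 549 min
549 = 0·1440 + 549; 549 = 9·60 + 9 → 09:09, same day
→ 2023-08-22 09:09 QEF

2023-08-22 09:09 QEF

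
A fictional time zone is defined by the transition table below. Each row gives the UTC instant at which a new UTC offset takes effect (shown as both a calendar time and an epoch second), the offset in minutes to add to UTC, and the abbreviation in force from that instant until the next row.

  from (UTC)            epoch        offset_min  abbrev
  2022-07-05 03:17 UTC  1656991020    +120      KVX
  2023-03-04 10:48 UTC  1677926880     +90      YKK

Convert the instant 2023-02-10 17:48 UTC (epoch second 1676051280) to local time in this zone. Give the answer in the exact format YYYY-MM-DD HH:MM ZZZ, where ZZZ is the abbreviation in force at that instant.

2023-02-10 19:48 KVX

Query: 2023-02-10 17:48 UTC
Rule 1/2 (KVX, +02:00): 2022-07-05 03:17 UTC ≤ query < 2023-03-04 10:48 UTC
17·60 + 48 + 120 = 1188 min
1188 = 0·1440 + 1188; 1188 = 19·60 + 48 → 19:48, same day
→ 2023-02-10 19:48 KVX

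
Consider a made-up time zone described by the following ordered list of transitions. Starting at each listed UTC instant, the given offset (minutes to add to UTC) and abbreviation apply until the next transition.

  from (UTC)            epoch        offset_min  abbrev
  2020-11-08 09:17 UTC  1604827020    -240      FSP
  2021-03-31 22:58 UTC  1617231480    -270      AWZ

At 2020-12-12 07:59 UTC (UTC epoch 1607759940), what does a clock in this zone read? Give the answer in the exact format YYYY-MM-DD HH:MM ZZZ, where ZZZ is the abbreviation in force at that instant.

2020-12-12 03:59 FSP

Query: 2020-12-12 07:59 UTC
Rule 1/2 (FSP, -04:00): 2020-11-08 09:17 UTC ≤ query < 2021-03-31 22:58 UTC
7·60 + 59 - 240 = 239 min
239 = 0·1440 + 239; 239 = 3·60 + 59 → 03:59, same day
→ 2020-12-12 03:59 FSP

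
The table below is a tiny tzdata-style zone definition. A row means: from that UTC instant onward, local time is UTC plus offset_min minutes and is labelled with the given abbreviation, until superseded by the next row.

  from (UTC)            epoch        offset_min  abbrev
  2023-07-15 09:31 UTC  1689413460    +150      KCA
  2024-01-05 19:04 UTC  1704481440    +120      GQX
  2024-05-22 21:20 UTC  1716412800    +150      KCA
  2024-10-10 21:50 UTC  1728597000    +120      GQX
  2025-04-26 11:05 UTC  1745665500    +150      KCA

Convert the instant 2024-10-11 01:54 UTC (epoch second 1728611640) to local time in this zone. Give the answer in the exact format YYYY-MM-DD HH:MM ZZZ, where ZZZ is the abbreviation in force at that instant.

Query: 2024-10-11 01:54 UTC
Rule 4/5 (GQX, +02:00): 2024-10-10 21:50 UTC ≤ query < 2025-04-26 11:05 UTC
1·60 + 54 + 120 = 234 min
234 = 0·1440 + 234; 234 = 3·60 + 54 → 03:54, same day
→ 2024-10-11 03:54 GQX

2024-10-11 03:54 GQX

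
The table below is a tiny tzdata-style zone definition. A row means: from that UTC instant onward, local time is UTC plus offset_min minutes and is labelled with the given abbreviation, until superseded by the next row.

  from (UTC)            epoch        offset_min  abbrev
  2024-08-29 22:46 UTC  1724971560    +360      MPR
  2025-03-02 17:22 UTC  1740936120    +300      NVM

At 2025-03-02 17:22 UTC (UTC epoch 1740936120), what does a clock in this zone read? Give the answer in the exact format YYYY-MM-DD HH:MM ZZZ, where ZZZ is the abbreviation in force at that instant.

2025-03-02 22:22 NVM

Query: 2025-03-02 17:22 UTC
Rule 2/2 (NVM, +05:00): 2025-03-02 17:22 UTC ≤ query < +∞
17·60 + 22 + 300 = 1342 min
1342 = 0·1440 + 1342; 1342 = 22·60 + 22 → 22:22, same day
→ 2025-03-02 22:22 NVM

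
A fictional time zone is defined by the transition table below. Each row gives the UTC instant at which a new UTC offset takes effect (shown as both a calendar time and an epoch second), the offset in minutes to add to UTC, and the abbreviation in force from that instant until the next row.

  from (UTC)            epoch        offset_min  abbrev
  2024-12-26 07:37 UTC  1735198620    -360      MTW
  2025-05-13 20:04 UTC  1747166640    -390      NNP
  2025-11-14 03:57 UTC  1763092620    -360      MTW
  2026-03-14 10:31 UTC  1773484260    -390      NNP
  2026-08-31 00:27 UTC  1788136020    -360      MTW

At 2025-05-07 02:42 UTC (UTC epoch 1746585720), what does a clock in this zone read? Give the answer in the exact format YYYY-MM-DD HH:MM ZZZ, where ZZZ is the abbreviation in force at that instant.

2025-05-06 20:42 MTW

Query: 2025-05-07 02:42 UTC
Rule 1/5 (MTW, -06:00): 2024-12-26 07:37 UTC ≤ query < 2025-05-13 20:04 UTC
2·60 + 42 - 360 = -198 min
-198 = -1·1440 + 1242; 1242 = 20·60 + 42 → 20:42, 2025-05-07 - 1 day = 2025-05-06
→ 2025-05-06 20:42 MTW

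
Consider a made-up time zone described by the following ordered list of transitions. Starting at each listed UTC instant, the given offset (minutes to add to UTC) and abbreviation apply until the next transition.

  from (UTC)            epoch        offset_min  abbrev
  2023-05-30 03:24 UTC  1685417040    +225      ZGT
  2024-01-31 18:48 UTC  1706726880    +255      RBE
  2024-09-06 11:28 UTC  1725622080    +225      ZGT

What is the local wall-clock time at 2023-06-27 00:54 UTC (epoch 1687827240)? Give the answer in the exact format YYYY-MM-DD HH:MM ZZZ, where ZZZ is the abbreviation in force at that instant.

2023-06-27 04:39 ZGT

Query: 2023-06-27 00:54 UTC
Rule 1/3 (ZGT, +03:45): 2023-05-30 03:24 UTC ≤ query < 2024-01-31 18:48 UTC
0·60 + 54 + 225 = 279 min
279 = 0·1440 + 279; 279 = 4·60 + 39 → 04:39, same day
→ 2023-06-27 04:39 ZGT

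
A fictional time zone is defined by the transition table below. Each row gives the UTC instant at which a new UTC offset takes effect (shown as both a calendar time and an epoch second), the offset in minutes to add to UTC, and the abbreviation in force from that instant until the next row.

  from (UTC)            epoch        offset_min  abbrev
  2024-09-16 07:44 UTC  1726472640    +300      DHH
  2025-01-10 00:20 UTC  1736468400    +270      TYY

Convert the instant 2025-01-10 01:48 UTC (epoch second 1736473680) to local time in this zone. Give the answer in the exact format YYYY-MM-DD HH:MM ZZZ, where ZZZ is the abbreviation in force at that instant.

Query: 2025-01-10 01:48 UTC
Rule 2/2 (TYY, +04:30): 2025-01-10 00:20 UTC ≤ query < +∞
1·60 + 48 + 270 = 378 min
378 = 0·1440 + 378; 378 = 6·60 + 18 → 06:18, same day
→ 2025-01-10 06:18 TYY

2025-01-10 06:18 TYY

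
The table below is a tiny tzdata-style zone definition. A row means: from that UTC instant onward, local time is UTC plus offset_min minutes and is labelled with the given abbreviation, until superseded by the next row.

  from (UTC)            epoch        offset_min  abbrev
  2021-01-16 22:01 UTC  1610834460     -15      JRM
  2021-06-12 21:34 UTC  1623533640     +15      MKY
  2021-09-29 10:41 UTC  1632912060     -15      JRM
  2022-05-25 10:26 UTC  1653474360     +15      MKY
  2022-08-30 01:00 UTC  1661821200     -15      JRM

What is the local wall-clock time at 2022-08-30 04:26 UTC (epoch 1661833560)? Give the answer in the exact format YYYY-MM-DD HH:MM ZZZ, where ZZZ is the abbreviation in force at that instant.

2022-08-30 04:11 JRM

Query: 2022-08-30 04:26 UTC
Rule 5/5 (JRM, -00:15): 2022-08-30 01:00 UTC ≤ query < +∞
4·60 + 26 - 15 = 251 min
251 = 0·1440 + 251; 251 = 4·60 + 11 → 04:11, same day
→ 2022-08-30 04:11 JRM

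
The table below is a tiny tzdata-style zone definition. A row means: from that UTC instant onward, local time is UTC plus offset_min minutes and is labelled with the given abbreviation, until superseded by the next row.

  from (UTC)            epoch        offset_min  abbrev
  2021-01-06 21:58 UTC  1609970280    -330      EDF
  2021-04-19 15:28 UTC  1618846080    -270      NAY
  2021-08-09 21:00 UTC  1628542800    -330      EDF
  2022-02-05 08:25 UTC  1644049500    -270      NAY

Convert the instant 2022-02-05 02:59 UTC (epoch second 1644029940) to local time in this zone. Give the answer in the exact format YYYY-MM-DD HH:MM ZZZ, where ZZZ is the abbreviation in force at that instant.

Query: 2022-02-05 02:59 UTC
Rule 3/4 (EDF, -05:30): 2021-08-09 21:00 UTC ≤ query < 2022-02-05 08:25 UTC
2·60 + 59 - 330 = -151 min
-151 = -1·1440 + 1289; 1289 = 21·60 + 29 → 21:29, 2022-02-05 - 1 day = 2022-02-04
→ 2022-02-04 21:29 EDF

2022-02-04 21:29 EDF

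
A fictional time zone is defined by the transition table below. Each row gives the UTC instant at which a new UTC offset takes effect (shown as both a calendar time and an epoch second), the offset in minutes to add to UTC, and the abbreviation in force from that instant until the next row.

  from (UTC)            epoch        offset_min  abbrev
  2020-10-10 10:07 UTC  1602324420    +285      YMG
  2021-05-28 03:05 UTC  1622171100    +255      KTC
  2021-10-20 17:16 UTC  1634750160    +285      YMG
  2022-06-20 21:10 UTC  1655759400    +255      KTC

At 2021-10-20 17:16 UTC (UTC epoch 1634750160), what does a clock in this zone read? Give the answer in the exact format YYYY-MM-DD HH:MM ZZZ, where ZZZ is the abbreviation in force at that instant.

2021-10-20 22:01 YMG

Query: 2021-10-20 17:16 UTC
Rule 3/4 (YMG, +04:45): 2021-10-20 17:16 UTC ≤ query < 2022-06-20 21:10 UTC
17·60 + 16 + 285 = 1321 min
1321 = 0·1440 + 1321; 1321 = 22·60 + 1 → 22:01, same day
→ 2021-10-20 22:01 YMG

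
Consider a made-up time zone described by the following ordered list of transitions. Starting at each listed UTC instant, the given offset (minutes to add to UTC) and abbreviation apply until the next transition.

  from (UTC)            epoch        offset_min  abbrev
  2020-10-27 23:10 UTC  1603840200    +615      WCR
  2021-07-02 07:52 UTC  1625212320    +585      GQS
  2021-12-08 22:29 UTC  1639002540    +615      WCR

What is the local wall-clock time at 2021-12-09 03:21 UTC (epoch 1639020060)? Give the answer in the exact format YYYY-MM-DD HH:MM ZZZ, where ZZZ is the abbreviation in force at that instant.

Query: 2021-12-09 03:21 UTC
Rule 3/3 (WCR, +10:15): 2021-12-08 22:29 UTC ≤ query < +∞
3·60 + 21 + 615 = 816 min
816 = 0·1440 + 816; 816 = 13·60 + 36 → 13:36, same day
→ 2021-12-09 13:36 WCR

2021-12-09 13:36 WCR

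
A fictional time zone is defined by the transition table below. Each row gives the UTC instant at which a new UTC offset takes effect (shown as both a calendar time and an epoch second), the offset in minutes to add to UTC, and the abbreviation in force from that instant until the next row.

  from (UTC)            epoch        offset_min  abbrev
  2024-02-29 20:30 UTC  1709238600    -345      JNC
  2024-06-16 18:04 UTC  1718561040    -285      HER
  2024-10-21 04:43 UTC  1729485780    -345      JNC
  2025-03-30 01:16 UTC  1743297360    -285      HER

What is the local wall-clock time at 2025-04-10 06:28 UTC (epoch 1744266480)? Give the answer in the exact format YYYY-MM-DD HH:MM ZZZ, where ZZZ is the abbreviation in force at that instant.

2025-04-10 01:43 HER

Query: 2025-04-10 06:28 UTC
Rule 4/4 (HER, -04:45): 2025-03-30 01:16 UTC ≤ query < +∞
6·60 + 28 - 285 = 103 min
103 = 0·1440 + 103; 103 = 1·60 + 43 → 01:43, same day
→ 2025-04-10 01:43 HER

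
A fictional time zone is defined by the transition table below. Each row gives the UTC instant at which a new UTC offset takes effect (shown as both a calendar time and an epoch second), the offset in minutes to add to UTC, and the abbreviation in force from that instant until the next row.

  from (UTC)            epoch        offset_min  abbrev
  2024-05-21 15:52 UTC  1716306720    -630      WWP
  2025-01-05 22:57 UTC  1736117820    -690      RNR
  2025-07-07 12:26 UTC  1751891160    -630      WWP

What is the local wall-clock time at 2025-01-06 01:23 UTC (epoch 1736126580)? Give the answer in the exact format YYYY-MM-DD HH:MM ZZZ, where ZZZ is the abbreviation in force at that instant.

2025-01-05 13:53 RNR

Query: 2025-01-06 01:23 UTC
Rule 2/3 (RNR, -11:30): 2025-01-05 22:57 UTC ≤ query < 2025-07-07 12:26 UTC
1·60 + 23 - 690 = -607 min
-607 = -1·1440 + 833; 833 = 13·60 + 53 → 13:53, 2025-01-06 - 1 day = 2025-01-05
→ 2025-01-05 13:53 RNR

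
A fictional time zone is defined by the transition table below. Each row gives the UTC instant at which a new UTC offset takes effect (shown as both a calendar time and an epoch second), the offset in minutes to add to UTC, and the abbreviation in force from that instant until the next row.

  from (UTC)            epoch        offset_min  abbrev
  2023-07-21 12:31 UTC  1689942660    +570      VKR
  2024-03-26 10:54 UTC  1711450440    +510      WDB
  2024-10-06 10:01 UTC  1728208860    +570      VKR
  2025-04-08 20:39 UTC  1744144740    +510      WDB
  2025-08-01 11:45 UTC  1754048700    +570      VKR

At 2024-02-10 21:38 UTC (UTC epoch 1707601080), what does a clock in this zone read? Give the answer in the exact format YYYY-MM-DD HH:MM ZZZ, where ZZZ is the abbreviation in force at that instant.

2024-02-11 07:08 VKR

Query: 2024-02-10 21:38 UTC
Rule 1/5 (VKR, +09:30): 2023-07-21 12:31 UTC ≤ query < 2024-03-26 10:54 UTC
21·60 + 38 + 570 = 1868 min
1868 = 1·1440 + 428; 428 = 7·60 + 8 → 07:08, 2024-02-10 + 1 day = 2024-02-11
→ 2024-02-11 07:08 VKR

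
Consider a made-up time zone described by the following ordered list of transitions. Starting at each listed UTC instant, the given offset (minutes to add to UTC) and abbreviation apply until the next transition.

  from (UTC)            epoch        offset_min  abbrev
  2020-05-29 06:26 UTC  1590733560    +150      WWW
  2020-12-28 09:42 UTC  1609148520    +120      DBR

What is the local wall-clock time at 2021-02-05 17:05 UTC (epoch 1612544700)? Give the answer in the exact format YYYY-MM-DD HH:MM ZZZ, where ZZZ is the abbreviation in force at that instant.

Query: 2021-02-05 17:05 UTC
Rule 2/2 (DBR, +02:00): 2020-12-28 09:42 UTC ≤ query < +∞
17·60 + 5 + 120 = 1145 min
1145 = 0·1440 + 1145; 1145 = 19·60 + 5 → 19:05, same day
→ 2021-02-05 19:05 DBR

2021-02-05 19:05 DBR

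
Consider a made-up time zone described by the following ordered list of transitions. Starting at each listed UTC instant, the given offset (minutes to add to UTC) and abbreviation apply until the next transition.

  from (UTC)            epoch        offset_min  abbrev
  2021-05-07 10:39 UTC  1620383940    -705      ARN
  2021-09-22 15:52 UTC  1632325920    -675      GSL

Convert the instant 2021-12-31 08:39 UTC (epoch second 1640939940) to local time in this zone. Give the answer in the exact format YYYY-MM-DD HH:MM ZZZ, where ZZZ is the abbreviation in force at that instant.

Query: 2021-12-31 08:39 UTC
Rule 2/2 (GSL, -11:15): 2021-09-22 15:52 UTC ≤ query < +∞
8·60 + 39 - 675 = -156 min
-156 = -1·1440 + 1284; 1284 = 21·60 + 24 → 21:24, 2021-12-31 - 1 day = 2021-12-30
→ 2021-12-30 21:24 GSL

2021-12-30 21:24 GSL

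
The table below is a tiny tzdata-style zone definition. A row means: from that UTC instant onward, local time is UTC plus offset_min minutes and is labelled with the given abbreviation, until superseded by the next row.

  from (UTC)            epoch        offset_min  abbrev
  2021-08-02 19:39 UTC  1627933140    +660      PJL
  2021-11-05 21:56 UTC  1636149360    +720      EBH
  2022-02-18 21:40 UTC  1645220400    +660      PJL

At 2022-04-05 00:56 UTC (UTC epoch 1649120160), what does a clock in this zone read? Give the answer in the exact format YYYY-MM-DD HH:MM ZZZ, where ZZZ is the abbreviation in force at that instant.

Query: 2022-04-05 00:56 UTC
Rule 3/3 (PJL, +11:00): 2022-02-18 21:40 UTC ≤ query < +∞
0·60 + 56 + 660 = 716 min
716 = 0·1440 + 716; 716 = 11·60 + 56 → 11:56, same day
→ 2022-04-05 11:56 PJL

2022-04-05 11:56 PJL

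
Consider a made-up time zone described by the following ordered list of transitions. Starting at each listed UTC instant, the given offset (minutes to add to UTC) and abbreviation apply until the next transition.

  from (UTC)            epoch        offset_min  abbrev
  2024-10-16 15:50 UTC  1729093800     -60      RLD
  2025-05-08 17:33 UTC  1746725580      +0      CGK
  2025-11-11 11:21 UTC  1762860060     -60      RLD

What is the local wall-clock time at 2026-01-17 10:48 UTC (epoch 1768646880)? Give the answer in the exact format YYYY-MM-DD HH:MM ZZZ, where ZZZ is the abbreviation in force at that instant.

2026-01-17 09:48 RLD

Query: 2026-01-17 10:48 UTC
Rule 3/3 (RLD, -01:00): 2025-11-11 11:21 UTC ≤ query < +∞
10·60 + 48 - 60 = 588 min
588 = 0·1440 + 588; 588 = 9·60 + 48 → 09:48, same day
→ 2026-01-17 09:48 RLD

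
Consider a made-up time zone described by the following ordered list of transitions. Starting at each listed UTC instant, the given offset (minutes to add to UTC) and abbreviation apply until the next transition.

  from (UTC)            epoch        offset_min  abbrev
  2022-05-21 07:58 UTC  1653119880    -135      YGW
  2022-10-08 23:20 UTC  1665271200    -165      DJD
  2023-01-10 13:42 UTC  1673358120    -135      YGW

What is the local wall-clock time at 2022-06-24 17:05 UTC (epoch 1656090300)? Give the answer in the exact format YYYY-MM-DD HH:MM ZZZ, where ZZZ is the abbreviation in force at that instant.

2022-06-24 14:50 YGW

Query: 2022-06-24 17:05 UTC
Rule 1/3 (YGW, -02:15): 2022-05-21 07:58 UTC ≤ query < 2022-10-08 23:20 UTC
17·60 + 5 - 135 = 890 min
890 = 0·1440 + 890; 890 = 14·60 + 50 → 14:50, same day
→ 2022-06-24 14:50 YGW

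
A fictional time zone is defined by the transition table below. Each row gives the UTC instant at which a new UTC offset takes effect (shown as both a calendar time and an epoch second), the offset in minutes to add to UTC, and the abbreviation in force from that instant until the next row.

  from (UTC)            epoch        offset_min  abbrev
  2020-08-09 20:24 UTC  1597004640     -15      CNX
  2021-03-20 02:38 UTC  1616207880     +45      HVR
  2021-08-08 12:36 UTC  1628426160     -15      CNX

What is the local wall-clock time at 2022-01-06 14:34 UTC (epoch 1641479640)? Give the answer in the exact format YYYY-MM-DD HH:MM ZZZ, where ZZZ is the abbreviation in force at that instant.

Query: 2022-01-06 14:34 UTC
Rule 3/3 (CNX, -00:15): 2021-08-08 12:36 UTC ≤ query < +∞
14·60 + 34 - 15 = 859 min
859 = 0·1440 + 859; 859 = 14·60 + 19 → 14:19, same day
→ 2022-01-06 14:19 CNX

2022-01-06 14:19 CNX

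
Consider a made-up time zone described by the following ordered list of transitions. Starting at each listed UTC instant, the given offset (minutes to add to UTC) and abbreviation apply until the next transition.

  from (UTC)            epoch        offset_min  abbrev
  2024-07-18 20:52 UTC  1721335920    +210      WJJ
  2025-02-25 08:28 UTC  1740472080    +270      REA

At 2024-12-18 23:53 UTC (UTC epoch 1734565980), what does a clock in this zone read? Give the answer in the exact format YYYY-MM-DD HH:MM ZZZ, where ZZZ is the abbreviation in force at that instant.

2024-12-19 03:23 WJJ

Query: 2024-12-18 23:53 UTC
Rule 1/2 (WJJ, +03:30): 2024-07-18 20:52 UTC ≤ query < 2025-02-25 08:28 UTC
23·60 + 53 + 210 = 1643 min
1643 = 1·1440 + 203; 203 = 3·60 + 23 → 03:23, 2024-12-18 + 1 day = 2024-12-19
→ 2024-12-19 03:23 WJJ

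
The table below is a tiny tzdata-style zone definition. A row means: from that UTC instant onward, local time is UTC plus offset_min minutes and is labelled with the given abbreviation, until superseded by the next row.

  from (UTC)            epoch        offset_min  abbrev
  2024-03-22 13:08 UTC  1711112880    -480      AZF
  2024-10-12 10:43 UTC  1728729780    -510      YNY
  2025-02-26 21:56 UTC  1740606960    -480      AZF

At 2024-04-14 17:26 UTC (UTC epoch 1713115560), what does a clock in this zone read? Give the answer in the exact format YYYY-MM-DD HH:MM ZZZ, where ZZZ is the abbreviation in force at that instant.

2024-04-14 09:26 AZF

Query: 2024-04-14 17:26 UTC
Rule 1/3 (AZF, -08:00): 2024-03-22 13:08 UTC ≤ query < 2024-10-12 10:43 UTC
17·60 + 26 - 480 = 566 min
566 = 0·1440 + 566; 566 = 9·60 + 26 → 09:26, same day
→ 2024-04-14 09:26 AZF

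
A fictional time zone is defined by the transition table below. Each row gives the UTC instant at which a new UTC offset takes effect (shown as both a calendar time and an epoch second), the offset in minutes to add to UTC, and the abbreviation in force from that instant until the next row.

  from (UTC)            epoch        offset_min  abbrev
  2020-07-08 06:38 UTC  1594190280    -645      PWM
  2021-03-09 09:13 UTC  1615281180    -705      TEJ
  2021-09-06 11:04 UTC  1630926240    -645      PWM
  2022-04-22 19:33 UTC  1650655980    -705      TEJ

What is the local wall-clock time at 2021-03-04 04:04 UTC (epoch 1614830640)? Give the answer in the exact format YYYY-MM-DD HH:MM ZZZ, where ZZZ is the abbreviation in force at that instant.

2021-03-03 17:19 PWM

Query: 2021-03-04 04:04 UTC
Rule 1/4 (PWM, -10:45): 2020-07-08 06:38 UTC ≤ query < 2021-03-09 09:13 UTC
4·60 + 4 - 645 = -401 min
-401 = -1·1440 + 1039; 1039 = 17·60 + 19 → 17:19, 2021-03-04 - 1 day = 2021-03-03
→ 2021-03-03 17:19 PWM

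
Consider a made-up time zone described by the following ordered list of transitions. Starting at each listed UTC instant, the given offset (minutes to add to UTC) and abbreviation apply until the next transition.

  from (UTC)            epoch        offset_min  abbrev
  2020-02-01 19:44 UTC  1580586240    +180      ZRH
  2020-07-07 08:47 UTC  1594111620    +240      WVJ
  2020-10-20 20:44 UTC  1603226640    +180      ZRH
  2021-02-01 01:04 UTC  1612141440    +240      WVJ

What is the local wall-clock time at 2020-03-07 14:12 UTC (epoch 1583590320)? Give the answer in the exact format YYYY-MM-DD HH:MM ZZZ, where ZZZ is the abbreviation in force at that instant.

Query: 2020-03-07 14:12 UTC
Rule 1/4 (ZRH, +03:00): 2020-02-01 19:44 UTC ≤ query < 2020-07-07 08:47 UTC
14·60 + 12 + 180 = 1032 min
1032 = 0·1440 + 1032; 1032 = 17·60 + 12 → 17:12, same day
→ 2020-03-07 17:12 ZRH

2020-03-07 17:12 ZRH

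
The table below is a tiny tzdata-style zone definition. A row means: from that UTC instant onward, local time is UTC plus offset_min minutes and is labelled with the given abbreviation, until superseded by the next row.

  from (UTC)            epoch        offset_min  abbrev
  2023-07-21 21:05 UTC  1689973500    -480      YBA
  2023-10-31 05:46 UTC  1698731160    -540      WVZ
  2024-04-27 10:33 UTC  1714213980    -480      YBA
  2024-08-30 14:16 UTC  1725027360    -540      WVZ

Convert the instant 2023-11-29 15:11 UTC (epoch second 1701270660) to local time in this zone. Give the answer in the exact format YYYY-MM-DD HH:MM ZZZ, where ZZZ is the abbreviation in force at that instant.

2023-11-29 06:11 WVZ

Query: 2023-11-29 15:11 UTC
Rule 2/4 (WVZ, -09:00): 2023-10-31 05:46 UTC ≤ query < 2024-04-27 10:33 UTC
15·60 + 11 - 540 = 371 min
371 = 0·1440 + 371; 371 = 6·60 + 11 → 06:11, same day
→ 2023-11-29 06:11 WVZ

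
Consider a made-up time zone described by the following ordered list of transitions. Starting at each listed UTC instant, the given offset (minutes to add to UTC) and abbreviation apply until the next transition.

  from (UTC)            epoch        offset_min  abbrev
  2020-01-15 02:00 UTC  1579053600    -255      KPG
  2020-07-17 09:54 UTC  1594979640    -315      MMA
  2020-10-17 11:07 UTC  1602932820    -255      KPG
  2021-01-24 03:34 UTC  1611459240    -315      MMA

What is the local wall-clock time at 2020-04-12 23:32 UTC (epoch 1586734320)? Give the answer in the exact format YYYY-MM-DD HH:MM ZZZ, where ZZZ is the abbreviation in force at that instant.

Query: 2020-04-12 23:32 UTC
Rule 1/4 (KPG, -04:15): 2020-01-15 02:00 UTC ≤ query < 2020-07-17 09:54 UTC
23·60 + 32 - 255 = 1157 min
1157 = 0·1440 + 1157; 1157 = 19·60 + 17 → 19:17, same day
→ 2020-04-12 19:17 KPG

2020-04-12 19:17 KPG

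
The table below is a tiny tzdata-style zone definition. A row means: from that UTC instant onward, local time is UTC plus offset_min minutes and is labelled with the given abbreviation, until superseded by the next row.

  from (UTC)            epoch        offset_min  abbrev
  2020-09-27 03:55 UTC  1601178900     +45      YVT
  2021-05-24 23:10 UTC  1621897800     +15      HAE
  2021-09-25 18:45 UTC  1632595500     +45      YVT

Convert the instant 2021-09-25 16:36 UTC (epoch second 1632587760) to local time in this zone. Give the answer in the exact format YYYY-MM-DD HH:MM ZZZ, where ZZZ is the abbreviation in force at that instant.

Query: 2021-09-25 16:36 UTC
Rule 2/3 (HAE, +00:15): 2021-05-24 23:10 UTC ≤ query < 2021-09-25 18:45 UTC
16·60 + 36 + 15 = 1011 min
1011 = 0·1440 + 1011; 1011 = 16·60 + 51 → 16:51, same day
→ 2021-09-25 16:51 HAE

2021-09-25 16:51 HAE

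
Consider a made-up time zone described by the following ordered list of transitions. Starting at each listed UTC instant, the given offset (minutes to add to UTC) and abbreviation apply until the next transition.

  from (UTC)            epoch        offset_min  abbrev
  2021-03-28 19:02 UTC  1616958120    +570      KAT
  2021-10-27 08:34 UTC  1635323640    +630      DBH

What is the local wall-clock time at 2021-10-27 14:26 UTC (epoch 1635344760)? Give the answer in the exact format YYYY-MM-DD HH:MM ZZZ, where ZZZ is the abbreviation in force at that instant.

2021-10-28 00:56 DBH

Query: 2021-10-27 14:26 UTC
Rule 2/2 (DBH, +10:30): 2021-10-27 08:34 UTC ≤ query < +∞
14·60 + 26 + 630 = 1496 min
1496 = 1·1440 + 56; 56 = 0·60 + 56 → 00:56, 2021-10-27 + 1 day = 2021-10-28
→ 2021-10-28 00:56 DBH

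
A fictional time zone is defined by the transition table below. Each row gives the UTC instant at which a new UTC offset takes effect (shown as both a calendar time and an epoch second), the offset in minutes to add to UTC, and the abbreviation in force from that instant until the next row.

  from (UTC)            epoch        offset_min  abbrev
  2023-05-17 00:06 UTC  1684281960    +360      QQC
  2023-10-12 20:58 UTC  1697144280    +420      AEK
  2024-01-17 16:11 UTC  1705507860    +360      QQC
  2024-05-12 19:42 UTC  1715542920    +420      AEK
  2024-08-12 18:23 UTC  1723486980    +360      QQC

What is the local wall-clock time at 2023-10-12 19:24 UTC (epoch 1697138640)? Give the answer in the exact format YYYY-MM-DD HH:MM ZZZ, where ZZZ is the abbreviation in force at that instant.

Query: 2023-10-12 19:24 UTC
Rule 1/5 (QQC, +06:00): 2023-05-17 00:06 UTC ≤ query < 2023-10-12 20:58 UTC
19·60 + 24 + 360 = 1524 min
1524 = 1·1440 + 84; 84 = 1·60 + 24 → 01:24, 2023-10-12 + 1 day = 2023-10-13
→ 2023-10-13 01:24 QQC

2023-10-13 01:24 QQC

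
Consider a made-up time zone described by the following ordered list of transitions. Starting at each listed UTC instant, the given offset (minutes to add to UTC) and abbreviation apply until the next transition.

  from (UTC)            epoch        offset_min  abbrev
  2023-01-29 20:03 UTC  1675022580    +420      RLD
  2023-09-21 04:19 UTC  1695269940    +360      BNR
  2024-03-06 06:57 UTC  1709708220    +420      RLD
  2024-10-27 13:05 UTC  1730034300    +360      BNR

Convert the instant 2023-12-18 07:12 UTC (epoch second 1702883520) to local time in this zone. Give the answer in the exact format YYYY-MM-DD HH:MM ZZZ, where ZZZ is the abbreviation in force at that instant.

Query: 2023-12-18 07:12 UTC
Rule 2/4 (BNR, +06:00): 2023-09-21 04:19 UTC ≤ query < 2024-03-06 06:57 UTC
7·60 + 12 + 360 = 792 min
792 = 0·1440 + 792; 792 = 13·60 + 12 → 13:12, same day
→ 2023-12-18 13:12 BNR

2023-12-18 13:12 BNR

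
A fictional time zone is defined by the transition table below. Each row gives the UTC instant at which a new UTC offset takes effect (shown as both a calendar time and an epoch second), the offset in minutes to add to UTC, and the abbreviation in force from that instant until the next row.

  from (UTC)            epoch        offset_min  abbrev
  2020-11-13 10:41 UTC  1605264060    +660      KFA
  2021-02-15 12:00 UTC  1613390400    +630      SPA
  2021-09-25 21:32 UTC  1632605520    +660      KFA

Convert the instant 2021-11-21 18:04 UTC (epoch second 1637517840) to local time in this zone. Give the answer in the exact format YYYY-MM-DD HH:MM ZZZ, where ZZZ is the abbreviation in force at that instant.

2021-11-22 05:04 KFA

Query: 2021-11-21 18:04 UTC
Rule 3/3 (KFA, +11:00): 2021-09-25 21:32 UTC ≤ query < +∞
18·60 + 4 + 660 = 1744 min
1744 = 1·1440 + 304; 304 = 5·60 + 4 → 05:04, 2021-11-21 + 1 day = 2021-11-22
→ 2021-11-22 05:04 KFA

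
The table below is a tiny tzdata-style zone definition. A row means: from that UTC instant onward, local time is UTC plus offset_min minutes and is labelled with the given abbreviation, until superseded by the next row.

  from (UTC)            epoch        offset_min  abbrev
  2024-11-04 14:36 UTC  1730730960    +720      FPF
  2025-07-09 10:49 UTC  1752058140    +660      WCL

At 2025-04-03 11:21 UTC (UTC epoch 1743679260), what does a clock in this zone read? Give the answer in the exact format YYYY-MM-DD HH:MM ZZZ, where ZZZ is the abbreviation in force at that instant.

Query: 2025-04-03 11:21 UTC
Rule 1/2 (FPF, +12:00): 2024-11-04 14:36 UTC ≤ query < 2025-07-09 10:49 UTC
11·60 + 21 + 720 = 1401 min
1401 = 0·1440 + 1401; 1401 = 23·60 + 21 → 23:21, same day
→ 2025-04-03 23:21 FPF

2025-04-03 23:21 FPF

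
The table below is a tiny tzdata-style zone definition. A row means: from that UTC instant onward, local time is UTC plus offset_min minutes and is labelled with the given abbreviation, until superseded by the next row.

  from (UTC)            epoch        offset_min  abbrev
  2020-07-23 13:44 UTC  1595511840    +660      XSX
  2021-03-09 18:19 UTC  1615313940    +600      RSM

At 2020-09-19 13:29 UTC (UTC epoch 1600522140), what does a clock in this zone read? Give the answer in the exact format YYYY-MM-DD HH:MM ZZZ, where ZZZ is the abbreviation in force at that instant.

2020-09-20 00:29 XSX

Query: 2020-09-19 13:29 UTC
Rule 1/2 (XSX, +11:00): 2020-07-23 13:44 UTC ≤ query < 2021-03-09 18:19 UTC
13·60 + 29 + 660 = 1469 min
1469 = 1·1440 + 29; 29 = 0·60 + 29 → 00:29, 2020-09-19 + 1 day = 2020-09-20
→ 2020-09-20 00:29 XSX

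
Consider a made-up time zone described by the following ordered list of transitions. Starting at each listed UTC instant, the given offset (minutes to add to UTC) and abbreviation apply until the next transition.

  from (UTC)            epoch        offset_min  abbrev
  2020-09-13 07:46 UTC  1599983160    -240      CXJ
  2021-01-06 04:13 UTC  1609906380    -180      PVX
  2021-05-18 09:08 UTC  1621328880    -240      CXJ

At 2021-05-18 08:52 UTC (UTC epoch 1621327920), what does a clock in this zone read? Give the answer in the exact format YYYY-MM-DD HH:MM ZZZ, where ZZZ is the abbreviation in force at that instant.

Query: 2021-05-18 08:52 UTC
Rule 2/3 (PVX, -03:00): 2021-01-06 04:13 UTC ≤ query < 2021-05-18 09:08 UTC
8·60 + 52 - 180 = 352 min
352 = 0·1440 + 352; 352 = 5·60 + 52 → 05:52, same day
→ 2021-05-18 05:52 PVX

2021-05-18 05:52 PVX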